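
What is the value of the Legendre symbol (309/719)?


p = 719 is prime, so compute (309/719) with the reciprocity algorithm (Jacobi-symbol steps: pull out 2s via (2/n), flip via reciprocity, reduce):
  reciprocity: (309/719) -> +(719/309)
  reduce: (101/309)
  reciprocity: (101/309) -> +(309/101)
  reduce: (6/101)
  pull out 2: (2/101) = -1  (since 101 mod 8 = 5)
  reciprocity: (3/101) -> +(101/3)
  reduce: (2/3)
  pull out 2: (2/3) = -1  (since 3 mod 8 = 3)
  (1/3) = 1
Product of signs = 1
(309/719) = 1

1


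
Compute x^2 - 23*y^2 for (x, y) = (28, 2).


x^2 - d*y^2
= 28^2 - 23*2^2
= 784 - 92
= 692

692


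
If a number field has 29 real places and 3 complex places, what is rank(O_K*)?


By Dirichlet's unit theorem:
rank = r1 + r2 - 1
= 29 + 3 - 1
= 31

31


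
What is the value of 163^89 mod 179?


p = 179 is prime and the exponent is (p-1)/2 = 89, so by Euler's criterion 163^89 = (163/179) = +1 or -1 mod 179.
Compute by square-and-multiply:
  89 = 64 + 16 + 8 + 1 (binary 1011001)
  Repeated squaring mod 179: 163^1 = 163, 163^2 = 77, 163^4 = 22, 163^8 = 126, 163^16 = 124, 163^32 = 161, 163^64 = 145
  163^89 = 163^64 * 163^16 * 163^8 * 163^1 = 145 * 124 * 126 * 163 mod 179
    145 * 124 = 17980 = 80 mod 179
    80 * 126 = 10080 = 56 mod 179
    56 * 163 = 9128 = 178 mod 179
  163^89 = 178 mod 179
Result 178 = p - 1 = -1 mod 179: 163 is a quadratic non-residue mod 179. As a residue in [0, p-1] the value is 178.
163^89 mod 179 = 178

178


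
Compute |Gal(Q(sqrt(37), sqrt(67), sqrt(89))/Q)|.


The 3 square roots of distinct primes are multiplicatively independent over Q,
so [K:Q] = 2^3 and Gal(K/Q) is isomorphic to (Z/2Z)^3.
|Gal| = 2^3 = 8

8


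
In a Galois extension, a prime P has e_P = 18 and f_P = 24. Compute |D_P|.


|D_P| = e * f
= 18 * 24
= 432

432


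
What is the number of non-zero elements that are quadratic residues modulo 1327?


For prime p, the number of non-zero quadratic residues is (p-1)/2.
= (1327-1)/2
= 663

663


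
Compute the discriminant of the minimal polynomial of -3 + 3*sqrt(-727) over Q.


The element -3 + 3*sqrt(-727) has minimal polynomial:
x^2 + 6*x + 6552
Discriminant = (6)^2 - 4*(6552)
= 36 - 26208
= -26172

-26172


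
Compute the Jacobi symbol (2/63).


Compute (2/63) via quadratic reciprocity:
  pull out 2: (2/63) = +1  (since 63 mod 8 = 7)
  (1/63) = 1
Product of signs = 1

1


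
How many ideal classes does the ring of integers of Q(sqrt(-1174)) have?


K = Q(sqrt(-1174)). d mod 4 = 2, so D = disc(K) = 4d = -4696
h(K) equals the number of primitive reduced positive-definite forms (a, b, c) = a*x^2 + b*x*y + c*y^2 with b^2 - 4ac = D,
where reduced means |b| <= a <= c, with b >= 0 whenever |b| = a or a = c, and primitive means gcd(a, b, c) = 1.
Reduced forces 3a^2 <= |D| = 4696, so 1 <= a <= 39; b must have the parity of D, and c = (b^2 - D)/(4a) must be an integer >= a.
Enumerate a = 1..39, b in [-a, a]:
  a=1: (1, 0, 1174)  [1]
  a=2: (2, 0, 587)  [1]
  a=3..4: none
  a=5: (5, -2, 235), (5, 2, 235)  [2]
  a=6: none
  a=7: (7, -6, 169), (7, 6, 169)  [2]
  a=8..9: none
  a=10: (10, -8, 119), (10, 8, 119)  [2]
  a=11: (11, -10, 109), (11, 10, 109)  [2]
  a=12: none
  a=13: (13, -6, 91), (13, 6, 91)  [2]
  a=14: (14, -8, 85), (14, 8, 85)  [2]
  a=15..16: none
  a=17: (17, -8, 70), (17, 8, 70)  [2]
  a=18: none
  a=19: (19, -4, 62), (19, 4, 62)  [2]
  a=20..21: none
  a=22: (22, -12, 55), (22, 12, 55)  [2]
  a=23..24: none
  a=25: (25, -2, 47), (25, 2, 47)  [2]
  a=26: (26, -20, 49), (26, 20, 49)  [2]
  a=27..30: none
  a=31: (31, -4, 38), (31, 4, 38)  [2]
  a=32..33: none
  a=34: (34, -8, 35), (34, 8, 35)  [2]
  a=35: (35, -22, 37), (35, 22, 37)  [2]
  a=36..39: none
Total reduced forms: 1 + 1 + 2 + 2 + 2 + 2 + 2 + 2 + 2 + 2 + 2 + 2 + 2 + 2 + 2 + 2 = 30
h = 30

30


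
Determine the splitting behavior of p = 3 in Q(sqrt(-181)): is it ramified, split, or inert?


K = Q(sqrt(-181)). Since d mod 4 = 3, disc(K) = -724.
Check p | disc: -724 mod 3 = 2.
p does not divide disc. Compute Legendre symbol (d/p):
2^((3-1)/2) mod 3 = -1
(d/p) = -1, so p is inert: (p) stays prime with e=1, f=2, g=1.
Therefore p is inert.

inert


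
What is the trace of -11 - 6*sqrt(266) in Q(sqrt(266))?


Tr(a + b*sqrt(d)) = (a + b*sqrt(d)) + (a - b*sqrt(d)) = 2a
= 2 * (-11)
= -22

-22


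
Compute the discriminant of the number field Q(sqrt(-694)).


For K = Q(sqrt(d)) with d squarefree: disc(K) = d if d = 1 mod 4, and disc(K) = 4d if d = 2 or 3 mod 4.
Here d = -694, and d mod 4 = 2.
d = 2 mod 4, not 1 (O_K = Z[sqrt(d)]), so disc(K) = 4d = 4 * (-694) = -2776

-2776


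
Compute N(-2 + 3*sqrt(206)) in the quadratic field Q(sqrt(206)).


N(a + b*sqrt(d)) = a^2 - d*b^2
= (-2)^2 - (206)*(3)^2
= 4 - 1854
= -1850

-1850


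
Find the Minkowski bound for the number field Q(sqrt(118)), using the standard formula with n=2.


d = 118, d mod 4 = 2, so disc(K) = 4d = 472; |disc(K)| = 472
Real quadratic field, so n = 2, s = r2 = 0, r1 = 2
M = (n!/n^n) * (4/pi)^s * sqrt(|disc(K)|) = (2!/2^2) * (4/pi)^0 * sqrt(472)
= 0.5 * 1.000000 * 21.725561
= 10.8628

10.8628


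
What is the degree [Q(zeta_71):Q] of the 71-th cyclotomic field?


The degree equals Euler's totient phi(71).
71 = 71
phi(71) = 70

70


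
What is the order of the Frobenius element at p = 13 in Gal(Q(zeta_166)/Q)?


The Frobenius at p in Gal(Q(zeta_n)/Q) = (Z/nZ)* is the class of p, so its order is ord_166(13), the smallest k >= 1 with 13^k = 1 mod 166.
n = 166 = 2 * 83, phi(166) = 82; the order divides phi(n).
Divisors of 82: 1, 2, 41, 82
Repeated squaring mod 166: 13^1 = 13, 13^2 = 3, 13^4 = 9, 13^8 = 81, 13^16 = 87, 13^32 = 99, 13^64 = 7
Test divisors in increasing order:
  k=1: 13^1 = 13 mod 166
  k=2: 13^2 = 3 mod 166
  k=41: 13^41 = 99 * 81 * 13 = 165 mod 166
  k=82: 13^82 = 7 * 87 * 3 = 1 mod 166  <- first divisor giving 1
Order = 82

82


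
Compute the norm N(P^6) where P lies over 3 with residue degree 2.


N(P^a) = p^(a*f)
= 3^(6*2)
= 3^12
= 531441

531441


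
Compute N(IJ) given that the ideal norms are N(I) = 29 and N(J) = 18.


N(IJ) = N(I) * N(J)
= 29 * 18
= 522

522


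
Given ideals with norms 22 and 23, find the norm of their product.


N(IJ) = N(I) * N(J)
= 22 * 23
= 506

506


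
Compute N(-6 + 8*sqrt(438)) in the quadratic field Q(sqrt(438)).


N(a + b*sqrt(d)) = a^2 - d*b^2
= (-6)^2 - (438)*(8)^2
= 36 - 28032
= -27996

-27996


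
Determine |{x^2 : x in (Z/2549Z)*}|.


For prime p, the number of non-zero quadratic residues is (p-1)/2.
= (2549-1)/2
= 1274

1274


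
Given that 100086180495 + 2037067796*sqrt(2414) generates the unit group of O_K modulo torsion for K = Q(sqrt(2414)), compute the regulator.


epsilon = 100086180495 + 2037067796*sqrt(2414)
= 2.0017e+11
R = ln(2.0017e+11)
= 26.0224

26.0224


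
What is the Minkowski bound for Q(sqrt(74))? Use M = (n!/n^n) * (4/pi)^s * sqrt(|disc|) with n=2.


d = 74, d mod 4 = 2, so disc(K) = 4d = 296; |disc(K)| = 296
Real quadratic field, so n = 2, s = r2 = 0, r1 = 2
M = (n!/n^n) * (4/pi)^s * sqrt(|disc(K)|) = (2!/2^2) * (4/pi)^0 * sqrt(296)
= 0.5 * 1.000000 * 17.204651
= 8.6023

8.6023


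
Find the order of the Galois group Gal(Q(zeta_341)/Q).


|Gal(Q(zeta_341)/Q)| = phi(341)
= 300

300


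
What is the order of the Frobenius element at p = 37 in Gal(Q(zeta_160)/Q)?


The Frobenius at p in Gal(Q(zeta_n)/Q) = (Z/nZ)* is the class of p, so its order is ord_160(37), the smallest k >= 1 with 37^k = 1 mod 160.
n = 160 = 2^5 * 5, phi(160) = 64; the order divides phi(n).
Divisors of 64: 1, 2, 4, 8, 16, 32, 64
Repeated squaring mod 160: 37^1 = 37, 37^2 = 89, 37^4 = 81, 37^8 = 1, 37^16 = 1, 37^32 = 1, 37^64 = 1
Test divisors in increasing order:
  k=1: 37^1 = 37 mod 160
  k=2: 37^2 = 89 mod 160
  k=4: 37^4 = 81 mod 160
  k=8: 37^8 = 1 mod 160  <- first divisor giving 1
Order = 8

8


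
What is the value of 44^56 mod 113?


p = 113 is prime and the exponent is (p-1)/2 = 56, so by Euler's criterion 44^56 = (44/113) = +1 or -1 mod 113.
Compute by square-and-multiply:
  56 = 32 + 16 + 8 (binary 111000)
  Repeated squaring mod 113: 44^1 = 44, 44^2 = 15, 44^4 = 112, 44^8 = 1, 44^16 = 1, 44^32 = 1
  44^56 = 44^32 * 44^16 * 44^8 = 1 * 1 * 1 mod 113
    1 * 1 = 1 = 1 mod 113
    1 * 1 = 1 = 1 mod 113
  44^56 = 1 mod 113
Result 1: 44 is a quadratic residue mod 113.
44^56 mod 113 = 1

1


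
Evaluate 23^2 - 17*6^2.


x^2 - d*y^2
= 23^2 - 17*6^2
= 529 - 612
= -83

-83


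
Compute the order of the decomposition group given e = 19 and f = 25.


|D_P| = e * f
= 19 * 25
= 475

475


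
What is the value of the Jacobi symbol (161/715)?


Compute (161/715) via quadratic reciprocity:
  reciprocity: (161/715) -> +(715/161)
  reduce: (71/161)
  reciprocity: (71/161) -> +(161/71)
  reduce: (19/71)
  reciprocity: (19/71) -> -(71/19)
  reduce: (14/19)
  pull out 2: (2/19) = -1  (since 19 mod 8 = 3)
  reciprocity: (7/19) -> -(19/7)
  reduce: (5/7)
  reciprocity: (5/7) -> +(7/5)
  reduce: (2/5)
  pull out 2: (2/5) = -1  (since 5 mod 8 = 5)
  (1/5) = 1
Product of signs = 1

1


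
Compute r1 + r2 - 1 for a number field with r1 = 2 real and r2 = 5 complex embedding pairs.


By Dirichlet's unit theorem:
rank = r1 + r2 - 1
= 2 + 5 - 1
= 6

6


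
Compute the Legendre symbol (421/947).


p = 947 is prime, so compute (421/947) with the reciprocity algorithm (Jacobi-symbol steps: pull out 2s via (2/n), flip via reciprocity, reduce):
  reciprocity: (421/947) -> +(947/421)
  reduce: (105/421)
  reciprocity: (105/421) -> +(421/105)
  reduce: (1/105)
  (1/105) = 1
Product of signs = 1
(421/947) = 1

1


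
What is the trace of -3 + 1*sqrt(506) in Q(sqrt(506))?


Tr(a + b*sqrt(d)) = (a + b*sqrt(d)) + (a - b*sqrt(d)) = 2a
= 2 * (-3)
= -6

-6


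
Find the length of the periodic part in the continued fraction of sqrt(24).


Run the CF algorithm for sqrt(24).
a_0 = floor(sqrt(24)) = 4; set m_0=0, q_0=1.
Recurrence: m' = q*a - m,  q' = (d - m'^2)/q,  a' = floor((a_0 + m')/q').
  step 1: m=4, q=8, a=1
  step 2: m=4, q=1, a=8
a_2 = 2*a_0 = 8, so the period closes here.
sqrt(24) = [4; 1, 8]
Period length = 2

2


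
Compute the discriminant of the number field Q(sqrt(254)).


For K = Q(sqrt(d)) with d squarefree: disc(K) = d if d = 1 mod 4, and disc(K) = 4d if d = 2 or 3 mod 4.
Here d = 254, and d mod 4 = 2.
d = 2 mod 4, not 1 (O_K = Z[sqrt(d)]), so disc(K) = 4d = 4 * (254) = 1016

1016


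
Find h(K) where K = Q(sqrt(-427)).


K = Q(sqrt(-427)). d mod 4 = 1, so D = disc(K) = d = -427
h(K) equals the number of primitive reduced positive-definite forms (a, b, c) = a*x^2 + b*x*y + c*y^2 with b^2 - 4ac = D,
where reduced means |b| <= a <= c, with b >= 0 whenever |b| = a or a = c, and primitive means gcd(a, b, c) = 1.
Reduced forces 3a^2 <= |D| = 427, so 1 <= a <= 11; b must have the parity of D, and c = (b^2 - D)/(4a) must be an integer >= a.
Enumerate a = 1..11, b in [-a, a]:
  a=1: (1, 1, 107)  [1]
  a=2..6: none
  a=7: (7, 7, 17)  [1]
  a=8..11: none
Total reduced forms: 1 + 1 = 2
h = 2

2


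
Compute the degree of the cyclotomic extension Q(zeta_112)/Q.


The degree equals Euler's totient phi(112).
112 = 2^4 * 7
phi(112) = 48

48


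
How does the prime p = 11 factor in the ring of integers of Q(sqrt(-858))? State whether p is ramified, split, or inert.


K = Q(sqrt(-858)). Since d mod 4 = 2, disc(K) = -3432.
Check p | disc: -3432 mod 11 = 0.
p divides disc, so p ramifies: (p) = P^2 with e=2, f=1, g=1.
Therefore p is ramified.

ramified


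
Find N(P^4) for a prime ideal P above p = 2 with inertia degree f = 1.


N(P^a) = p^(a*f)
= 2^(4*1)
= 2^4
= 16

16


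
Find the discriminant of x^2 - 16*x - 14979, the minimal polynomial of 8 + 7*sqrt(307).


The element 8 + 7*sqrt(307) has minimal polynomial:
x^2 - 16*x - 14979
Discriminant = (-16)^2 - 4*(-14979)
= 256 + 59916
= 60172

60172


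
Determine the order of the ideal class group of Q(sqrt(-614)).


K = Q(sqrt(-614)). d mod 4 = 2, so D = disc(K) = 4d = -2456
h(K) equals the number of primitive reduced positive-definite forms (a, b, c) = a*x^2 + b*x*y + c*y^2 with b^2 - 4ac = D,
where reduced means |b| <= a <= c, with b >= 0 whenever |b| = a or a = c, and primitive means gcd(a, b, c) = 1.
Reduced forces 3a^2 <= |D| = 2456, so 1 <= a <= 28; b must have the parity of D, and c = (b^2 - D)/(4a) must be an integer >= a.
Enumerate a = 1..28, b in [-a, a]:
  a=1: (1, 0, 614)  [1]
  a=2: (2, 0, 307)  [1]
  a=3: (3, -2, 205), (3, 2, 205)  [2]
  a=4: none
  a=5: (5, -2, 123), (5, 2, 123)  [2]
  a=6: (6, -4, 103), (6, 4, 103)  [2]
  a=7: (7, -6, 89), (7, 6, 89)  [2]
  a=8: none
  a=9: (9, -8, 70), (9, 8, 70)  [2]
  a=10: (10, -8, 63), (10, 8, 63)  [2]
  a=11..12: none
  a=13: (13, -12, 50), (13, 12, 50)  [2]
  a=14: (14, -8, 45), (14, 8, 45)  [2]
  a=15: (15, -8, 42), (15, -2, 41), (15, 2, 41), (15, 8, 42)  [4]
  a=16: none
  a=17: (17, -14, 39), (17, 14, 39)  [2]
  a=18: (18, -8, 35), (18, 8, 35)  [2]
  a=19..20: none
  a=21: (21, -20, 34), (21, -8, 30), (21, 8, 30), (21, 20, 34)  [4]
  a=22..24: none
  a=25: (25, -12, 26), (25, 12, 26)  [2]
  a=26: none
  a=27: (27, -26, 29), (27, 26, 29)  [2]
  a=28: none
Total reduced forms: 1 + 1 + 2 + 2 + 2 + 2 + 2 + 2 + 2 + 2 + 4 + 2 + 2 + 4 + 2 + 2 = 34
h = 34

34


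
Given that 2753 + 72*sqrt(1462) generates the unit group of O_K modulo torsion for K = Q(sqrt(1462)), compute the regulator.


epsilon = 2753 + 72*sqrt(1462)
= 5505.9998
R = ln(5505.9998)
= 8.6136

8.6136


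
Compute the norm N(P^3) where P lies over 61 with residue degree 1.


N(P^a) = p^(a*f)
= 61^(3*1)
= 61^3
= 226981

226981


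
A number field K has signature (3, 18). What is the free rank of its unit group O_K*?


By Dirichlet's unit theorem:
rank = r1 + r2 - 1
= 3 + 18 - 1
= 20

20


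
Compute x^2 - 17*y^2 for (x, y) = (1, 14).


x^2 - d*y^2
= 1^2 - 17*14^2
= 1 - 3332
= -3331

-3331


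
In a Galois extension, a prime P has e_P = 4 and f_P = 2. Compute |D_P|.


|D_P| = e * f
= 4 * 2
= 8

8


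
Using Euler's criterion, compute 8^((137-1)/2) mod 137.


p = 137 is prime and the exponent is (p-1)/2 = 68, so by Euler's criterion 8^68 = (8/137) = +1 or -1 mod 137.
Compute by square-and-multiply:
  68 = 64 + 4 (binary 1000100)
  Repeated squaring mod 137: 8^1 = 8, 8^2 = 64, 8^4 = 123, 8^8 = 59, 8^16 = 56, 8^32 = 122, 8^64 = 88
  8^68 = 8^64 * 8^4 = 88 * 123 mod 137
    88 * 123 = 10824 = 1 mod 137
  8^68 = 1 mod 137
Result 1: 8 is a quadratic residue mod 137.
8^68 mod 137 = 1

1


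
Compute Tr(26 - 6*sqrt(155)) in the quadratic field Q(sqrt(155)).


Tr(a + b*sqrt(d)) = (a + b*sqrt(d)) + (a - b*sqrt(d)) = 2a
= 2 * (26)
= 52

52


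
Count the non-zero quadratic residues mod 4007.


For prime p, the number of non-zero quadratic residues is (p-1)/2.
= (4007-1)/2
= 2003

2003


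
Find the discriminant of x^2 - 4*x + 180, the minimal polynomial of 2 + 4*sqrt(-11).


The element 2 + 4*sqrt(-11) has minimal polynomial:
x^2 - 4*x + 180
Discriminant = (-4)^2 - 4*(180)
= 16 - 720
= -704

-704


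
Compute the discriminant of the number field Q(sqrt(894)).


For K = Q(sqrt(d)) with d squarefree: disc(K) = d if d = 1 mod 4, and disc(K) = 4d if d = 2 or 3 mod 4.
Here d = 894, and d mod 4 = 2.
d = 2 mod 4, not 1 (O_K = Z[sqrt(d)]), so disc(K) = 4d = 4 * (894) = 3576

3576


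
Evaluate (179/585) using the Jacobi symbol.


Compute (179/585) via quadratic reciprocity:
  reciprocity: (179/585) -> +(585/179)
  reduce: (48/179)
  pull out 2: (2/179) = -1  (since 179 mod 8 = 3)
  pull out 2: (2/179) = -1  (since 179 mod 8 = 3)
  pull out 2: (2/179) = -1  (since 179 mod 8 = 3)
  pull out 2: (2/179) = -1  (since 179 mod 8 = 3)
  reciprocity: (3/179) -> -(179/3)
  reduce: (2/3)
  pull out 2: (2/3) = -1  (since 3 mod 8 = 3)
  (1/3) = 1
Product of signs = 1

1


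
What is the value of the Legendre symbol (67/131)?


p = 131 is prime, so compute (67/131) with the reciprocity algorithm (Jacobi-symbol steps: pull out 2s via (2/n), flip via reciprocity, reduce):
  reciprocity: (67/131) -> -(131/67)
  reduce: (64/67)
  pull out 2: (2/67) = -1  (since 67 mod 8 = 3)
  pull out 2: (2/67) = -1  (since 67 mod 8 = 3)
  pull out 2: (2/67) = -1  (since 67 mod 8 = 3)
  pull out 2: (2/67) = -1  (since 67 mod 8 = 3)
  pull out 2: (2/67) = -1  (since 67 mod 8 = 3)
  pull out 2: (2/67) = -1  (since 67 mod 8 = 3)
  (1/67) = 1
Product of signs = -1
(67/131) = -1

-1


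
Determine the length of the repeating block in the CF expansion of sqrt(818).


Run the CF algorithm for sqrt(818).
a_0 = floor(sqrt(818)) = 28; set m_0=0, q_0=1.
Recurrence: m' = q*a - m,  q' = (d - m'^2)/q,  a' = floor((a_0 + m')/q').
  step 1: m=28, q=34, a=1
  step 2: m=6, q=23, a=1
  step 3: m=17, q=23, a=1
  step 4: m=6, q=34, a=1
  step 5: m=28, q=1, a=56
a_5 = 2*a_0 = 56, so the period closes here.
sqrt(818) = [28; 1, 1, 1, 1, 56]
Period length = 5

5


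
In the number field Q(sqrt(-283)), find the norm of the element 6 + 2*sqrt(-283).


N(a + b*sqrt(d)) = a^2 - d*b^2
= (6)^2 - (-283)*(2)^2
= 36 + 1132
= 1168

1168


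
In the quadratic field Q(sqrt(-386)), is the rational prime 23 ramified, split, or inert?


K = Q(sqrt(-386)). Since d mod 4 = 2, disc(K) = -1544.
Check p | disc: -1544 mod 23 = 20.
p does not divide disc. Compute Legendre symbol (d/p):
5^((23-1)/2) mod 23 = -1
(d/p) = -1, so p is inert: (p) stays prime with e=1, f=2, g=1.
Therefore p is inert.

inert


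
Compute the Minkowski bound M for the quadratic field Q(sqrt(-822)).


d = -822, d mod 4 = 2, so disc(K) = 4d = -3288; |disc(K)| = 3288
Imaginary quadratic field, so n = 2, s = r2 = 1, r1 = 0
M = (n!/n^n) * (4/pi)^s * sqrt(|disc(K)|) = (2!/2^2) * (4/pi)^1 * sqrt(3288)
= 0.5 * 1.273240 * 57.341085
= 36.5045

36.5045


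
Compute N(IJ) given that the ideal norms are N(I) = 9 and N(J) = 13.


N(IJ) = N(I) * N(J)
= 9 * 13
= 117

117


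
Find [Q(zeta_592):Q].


The degree equals Euler's totient phi(592).
592 = 2^4 * 37
phi(592) = 288

288


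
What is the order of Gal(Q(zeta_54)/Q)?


|Gal(Q(zeta_54)/Q)| = phi(54)
= 18

18


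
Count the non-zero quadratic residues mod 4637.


For prime p, the number of non-zero quadratic residues is (p-1)/2.
= (4637-1)/2
= 2318

2318


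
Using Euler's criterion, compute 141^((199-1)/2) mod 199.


p = 199 is prime and the exponent is (p-1)/2 = 99, so by Euler's criterion 141^99 = (141/199) = +1 or -1 mod 199.
Compute by square-and-multiply:
  99 = 64 + 32 + 2 + 1 (binary 1100011)
  Repeated squaring mod 199: 141^1 = 141, 141^2 = 180, 141^4 = 162, 141^8 = 175, 141^16 = 178, 141^32 = 43, 141^64 = 58
  141^99 = 141^64 * 141^32 * 141^2 * 141^1 = 58 * 43 * 180 * 141 mod 199
    58 * 43 = 2494 = 106 mod 199
    106 * 180 = 19080 = 175 mod 199
    175 * 141 = 24675 = 198 mod 199
  141^99 = 198 mod 199
Result 198 = p - 1 = -1 mod 199: 141 is a quadratic non-residue mod 199. As a residue in [0, p-1] the value is 198.
141^99 mod 199 = 198

198


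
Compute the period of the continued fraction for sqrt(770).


Run the CF algorithm for sqrt(770).
a_0 = floor(sqrt(770)) = 27; set m_0=0, q_0=1.
Recurrence: m' = q*a - m,  q' = (d - m'^2)/q,  a' = floor((a_0 + m')/q').
  step 1: m=27, q=41, a=1
  step 2: m=14, q=14, a=2
  step 3: m=14, q=41, a=1
  step 4: m=27, q=1, a=54
a_4 = 2*a_0 = 54, so the period closes here.
sqrt(770) = [27; 1, 2, 1, 54]
Period length = 4

4


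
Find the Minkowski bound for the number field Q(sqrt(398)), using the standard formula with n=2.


d = 398, d mod 4 = 2, so disc(K) = 4d = 1592; |disc(K)| = 1592
Real quadratic field, so n = 2, s = r2 = 0, r1 = 2
M = (n!/n^n) * (4/pi)^s * sqrt(|disc(K)|) = (2!/2^2) * (4/pi)^0 * sqrt(1592)
= 0.5 * 1.000000 * 39.899875
= 19.9499

19.9499


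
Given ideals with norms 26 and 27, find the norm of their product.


N(IJ) = N(I) * N(J)
= 26 * 27
= 702

702


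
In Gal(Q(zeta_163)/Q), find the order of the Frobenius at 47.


The Frobenius at p in Gal(Q(zeta_n)/Q) = (Z/nZ)* is the class of p, so its order is ord_163(47), the smallest k >= 1 with 47^k = 1 mod 163.
n = 163 = 163, phi(163) = 162; the order divides phi(n).
Divisors of 162: 1, 2, 3, 6, 9, 18, 27, 54, 81, 162
Repeated squaring mod 163: 47^1 = 47, 47^2 = 90, 47^4 = 113, 47^8 = 55, 47^16 = 91, 47^32 = 131, 47^64 = 46, 47^128 = 160
Test divisors in increasing order:
  k=1: 47^1 = 47 mod 163
  k=2: 47^2 = 90 mod 163
  k=3: 47^3 = 90 * 47 = 155 mod 163
  k=6: 47^6 = 113 * 90 = 64 mod 163
  k=9: 47^9 = 55 * 47 = 140 mod 163
  k=18: 47^18 = 91 * 90 = 40 mod 163
  k=27: 47^27 = 91 * 55 * 90 * 47 = 58 mod 163
  k=54: 47^54 = 131 * 91 * 113 * 90 = 104 mod 163
  k=81: 47^81 = 46 * 91 * 47 = 1 mod 163  <- first divisor giving 1
Order = 81

81


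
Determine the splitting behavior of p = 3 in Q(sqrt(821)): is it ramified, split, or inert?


K = Q(sqrt(821)). Since d mod 4 = 1, disc(K) = 821.
Check p | disc: 821 mod 3 = 2.
p does not divide disc. Compute Legendre symbol (d/p):
2^((3-1)/2) mod 3 = -1
(d/p) = -1, so p is inert: (p) stays prime with e=1, f=2, g=1.
Therefore p is inert.

inert


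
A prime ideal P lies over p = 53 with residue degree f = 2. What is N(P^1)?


N(P^a) = p^(a*f)
= 53^(1*2)
= 53^2
= 2809

2809


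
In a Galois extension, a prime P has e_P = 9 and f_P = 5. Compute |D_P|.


|D_P| = e * f
= 9 * 5
= 45

45


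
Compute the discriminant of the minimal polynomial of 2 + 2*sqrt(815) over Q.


The element 2 + 2*sqrt(815) has minimal polynomial:
x^2 - 4*x - 3256
Discriminant = (-4)^2 - 4*(-3256)
= 16 + 13024
= 13040

13040


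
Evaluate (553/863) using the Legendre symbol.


p = 863 is prime, so compute (553/863) with the reciprocity algorithm (Jacobi-symbol steps: pull out 2s via (2/n), flip via reciprocity, reduce):
  reciprocity: (553/863) -> +(863/553)
  reduce: (310/553)
  pull out 2: (2/553) = +1  (since 553 mod 8 = 1)
  reciprocity: (155/553) -> +(553/155)
  reduce: (88/155)
  pull out 2: (2/155) = -1  (since 155 mod 8 = 3)
  pull out 2: (2/155) = -1  (since 155 mod 8 = 3)
  pull out 2: (2/155) = -1  (since 155 mod 8 = 3)
  reciprocity: (11/155) -> -(155/11)
  reduce: (1/11)
  (1/11) = 1
Product of signs = 1
(553/863) = 1

1


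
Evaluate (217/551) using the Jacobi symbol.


Compute (217/551) via quadratic reciprocity:
  reciprocity: (217/551) -> +(551/217)
  reduce: (117/217)
  reciprocity: (117/217) -> +(217/117)
  reduce: (100/117)
  pull out 2: (2/117) = -1  (since 117 mod 8 = 5)
  pull out 2: (2/117) = -1  (since 117 mod 8 = 5)
  reciprocity: (25/117) -> +(117/25)
  reduce: (17/25)
  reciprocity: (17/25) -> +(25/17)
  reduce: (8/17)
  pull out 2: (2/17) = +1  (since 17 mod 8 = 1)
  pull out 2: (2/17) = +1  (since 17 mod 8 = 1)
  pull out 2: (2/17) = +1  (since 17 mod 8 = 1)
  (1/17) = 1
Product of signs = 1

1


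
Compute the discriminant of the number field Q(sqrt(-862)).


For K = Q(sqrt(d)) with d squarefree: disc(K) = d if d = 1 mod 4, and disc(K) = 4d if d = 2 or 3 mod 4.
Here d = -862, and d mod 4 = 2.
d = 2 mod 4, not 1 (O_K = Z[sqrt(d)]), so disc(K) = 4d = 4 * (-862) = -3448

-3448


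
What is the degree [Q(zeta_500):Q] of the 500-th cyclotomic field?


The degree equals Euler's totient phi(500).
500 = 2^2 * 5^3
phi(500) = 200

200


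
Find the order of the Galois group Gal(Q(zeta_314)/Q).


|Gal(Q(zeta_314)/Q)| = phi(314)
= 156

156


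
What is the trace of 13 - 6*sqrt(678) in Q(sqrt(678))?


Tr(a + b*sqrt(d)) = (a + b*sqrt(d)) + (a - b*sqrt(d)) = 2a
= 2 * (13)
= 26

26


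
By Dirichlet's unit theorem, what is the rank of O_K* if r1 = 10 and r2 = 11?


By Dirichlet's unit theorem:
rank = r1 + r2 - 1
= 10 + 11 - 1
= 20

20


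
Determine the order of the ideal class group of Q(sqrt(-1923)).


K = Q(sqrt(-1923)). d mod 4 = 1, so D = disc(K) = d = -1923
h(K) equals the number of primitive reduced positive-definite forms (a, b, c) = a*x^2 + b*x*y + c*y^2 with b^2 - 4ac = D,
where reduced means |b| <= a <= c, with b >= 0 whenever |b| = a or a = c, and primitive means gcd(a, b, c) = 1.
Reduced forces 3a^2 <= |D| = 1923, so 1 <= a <= 25; b must have the parity of D, and c = (b^2 - D)/(4a) must be an integer >= a.
Enumerate a = 1..25, b in [-a, a]:
  a=1: (1, 1, 481)  [1]
  a=2: none
  a=3: (3, 3, 161)  [1]
  a=4..6: none
  a=7: (7, -3, 69), (7, 3, 69)  [2]
  a=8..12: none
  a=13: (13, -1, 37), (13, 1, 37)  [2]
  a=14..16: none
  a=17: (17, -7, 29), (17, 7, 29)  [2]
  a=18..20: none
  a=21: (21, -3, 23), (21, 3, 23)  [2]
  a=22..25: none
Total reduced forms: 1 + 1 + 2 + 2 + 2 + 2 = 10
h = 10

10


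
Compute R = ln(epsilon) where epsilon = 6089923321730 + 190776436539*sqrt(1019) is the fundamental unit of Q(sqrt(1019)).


epsilon = 6089923321730 + 190776436539*sqrt(1019)
= 1.2180e+13
R = ln(1.2180e+13)
= 30.1308

30.1308


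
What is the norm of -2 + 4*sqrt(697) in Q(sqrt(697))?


N(a + b*sqrt(d)) = a^2 - d*b^2
= (-2)^2 - (697)*(4)^2
= 4 - 11152
= -11148

-11148


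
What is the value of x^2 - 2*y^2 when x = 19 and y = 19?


x^2 - d*y^2
= 19^2 - 2*19^2
= 361 - 722
= -361

-361


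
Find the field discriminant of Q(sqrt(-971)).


For K = Q(sqrt(d)) with d squarefree: disc(K) = d if d = 1 mod 4, and disc(K) = 4d if d = 2 or 3 mod 4.
Here d = -971, and d mod 4 = 1.
d = 1 mod 4 (O_K = Z[(1+sqrt(d))/2]), so disc(K) = d = -971

-971


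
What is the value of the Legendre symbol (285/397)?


p = 397 is prime, so compute (285/397) with the reciprocity algorithm (Jacobi-symbol steps: pull out 2s via (2/n), flip via reciprocity, reduce):
  reciprocity: (285/397) -> +(397/285)
  reduce: (112/285)
  pull out 2: (2/285) = -1  (since 285 mod 8 = 5)
  pull out 2: (2/285) = -1  (since 285 mod 8 = 5)
  pull out 2: (2/285) = -1  (since 285 mod 8 = 5)
  pull out 2: (2/285) = -1  (since 285 mod 8 = 5)
  reciprocity: (7/285) -> +(285/7)
  reduce: (5/7)
  reciprocity: (5/7) -> +(7/5)
  reduce: (2/5)
  pull out 2: (2/5) = -1  (since 5 mod 8 = 5)
  (1/5) = 1
Product of signs = -1
(285/397) = -1

-1


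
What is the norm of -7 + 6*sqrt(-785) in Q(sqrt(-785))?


N(a + b*sqrt(d)) = a^2 - d*b^2
= (-7)^2 - (-785)*(6)^2
= 49 + 28260
= 28309

28309


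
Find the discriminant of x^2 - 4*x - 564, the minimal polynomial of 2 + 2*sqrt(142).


The element 2 + 2*sqrt(142) has minimal polynomial:
x^2 - 4*x - 564
Discriminant = (-4)^2 - 4*(-564)
= 16 + 2256
= 2272

2272


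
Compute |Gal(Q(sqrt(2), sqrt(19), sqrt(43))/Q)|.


The 3 square roots of distinct primes are multiplicatively independent over Q,
so [K:Q] = 2^3 and Gal(K/Q) is isomorphic to (Z/2Z)^3.
|Gal| = 2^3 = 8

8


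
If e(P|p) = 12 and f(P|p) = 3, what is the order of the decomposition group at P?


|D_P| = e * f
= 12 * 3
= 36

36


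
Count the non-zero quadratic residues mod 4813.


For prime p, the number of non-zero quadratic residues is (p-1)/2.
= (4813-1)/2
= 2406

2406


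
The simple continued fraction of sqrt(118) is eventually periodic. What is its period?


Run the CF algorithm for sqrt(118).
a_0 = floor(sqrt(118)) = 10; set m_0=0, q_0=1.
Recurrence: m' = q*a - m,  q' = (d - m'^2)/q,  a' = floor((a_0 + m')/q').
  step 1: m=10, q=18, a=1
  step 2: m=8, q=3, a=6
  step 3: m=10, q=6, a=3
  step 4: m=8, q=9, a=2
  step 5: m=10, q=2, a=10
  step 6: m=10, q=9, a=2
  step 7: m=8, q=6, a=3
  step 8: m=10, q=3, a=6
  step 9: m=8, q=18, a=1
  step 10: m=10, q=1, a=20
a_10 = 2*a_0 = 20, so the period closes here.
sqrt(118) = [10; 1, 6, 3, 2, 10, 2, 3, 6, 1, 20]
Period length = 10

10


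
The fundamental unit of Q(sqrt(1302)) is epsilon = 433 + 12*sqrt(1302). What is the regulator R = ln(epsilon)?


epsilon = 433 + 12*sqrt(1302)
= 865.9988
R = ln(865.9988)
= 6.7639

6.7639


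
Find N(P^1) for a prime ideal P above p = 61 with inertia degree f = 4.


N(P^a) = p^(a*f)
= 61^(1*4)
= 61^4
= 13845841

13845841


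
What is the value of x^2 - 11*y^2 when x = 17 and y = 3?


x^2 - d*y^2
= 17^2 - 11*3^2
= 289 - 99
= 190

190


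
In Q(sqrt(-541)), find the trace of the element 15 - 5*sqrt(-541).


Tr(a + b*sqrt(d)) = (a + b*sqrt(d)) + (a - b*sqrt(d)) = 2a
= 2 * (15)
= 30

30


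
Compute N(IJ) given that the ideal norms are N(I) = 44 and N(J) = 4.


N(IJ) = N(I) * N(J)
= 44 * 4
= 176

176


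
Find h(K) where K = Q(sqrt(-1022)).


K = Q(sqrt(-1022)). d mod 4 = 2, so D = disc(K) = 4d = -4088
h(K) equals the number of primitive reduced positive-definite forms (a, b, c) = a*x^2 + b*x*y + c*y^2 with b^2 - 4ac = D,
where reduced means |b| <= a <= c, with b >= 0 whenever |b| = a or a = c, and primitive means gcd(a, b, c) = 1.
Reduced forces 3a^2 <= |D| = 4088, so 1 <= a <= 36; b must have the parity of D, and c = (b^2 - D)/(4a) must be an integer >= a.
Enumerate a = 1..36, b in [-a, a]:
  a=1: (1, 0, 1022)  [1]
  a=2: (2, 0, 511)  [1]
  a=3: (3, -2, 341), (3, 2, 341)  [2]
  a=4..5: none
  a=6: (6, -4, 171), (6, 4, 171)  [2]
  a=7: (7, 0, 146)  [1]
  a=8: none
  a=9: (9, -4, 114), (9, 4, 114)  [2]
  a=10: none
  a=11: (11, -2, 93), (11, 2, 93)  [2]
  a=12..13: none
  a=14: (14, 0, 73)  [1]
  a=15..16: none
  a=17: (17, -14, 63), (17, 14, 63)  [2]
  a=18: (18, -4, 57), (18, 4, 57)  [2]
  a=19: (19, -4, 54), (19, 4, 54)  [2]
  a=20: none
  a=21: (21, -14, 51), (21, 14, 51)  [2]
  a=22: (22, -20, 51), (22, 20, 51)  [2]
  a=23: (23, -12, 46), (23, 12, 46)  [2]
  a=24..26: none
  a=27: (27, -4, 38), (27, 4, 38)  [2]
  a=28: none
  a=29: (29, -28, 42), (29, 28, 42)  [2]
  a=30: none
  a=31: (31, -2, 33), (31, 2, 33)  [2]
  a=32: none
  a=33: (33, -20, 34), (33, 20, 34)  [2]
  a=34..36: none
Total reduced forms: 1 + 1 + 2 + 2 + 1 + 2 + 2 + 1 + 2 + 2 + 2 + 2 + 2 + 2 + 2 + 2 + 2 + 2 = 32
h = 32

32


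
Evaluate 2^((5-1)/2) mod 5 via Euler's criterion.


p = 5 is prime and the exponent is (p-1)/2 = 2, so by Euler's criterion 2^2 = (2/5) = +1 or -1 mod 5.
Compute by square-and-multiply:
  2 = 2 (binary 10)
  Repeated squaring mod 5: 2^1 = 2, 2^2 = 4
  2^2 = 4 mod 5
Result 4 = p - 1 = -1 mod 5: 2 is a quadratic non-residue mod 5. As a residue in [0, p-1] the value is 4.
2^2 mod 5 = 4

4


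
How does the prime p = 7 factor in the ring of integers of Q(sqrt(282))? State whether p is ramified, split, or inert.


K = Q(sqrt(282)). Since d mod 4 = 2, disc(K) = 1128.
Check p | disc: 1128 mod 7 = 1.
p does not divide disc. Compute Legendre symbol (d/p):
2^((7-1)/2) mod 7 = 1
(d/p) = 1, so p splits: (p) = P*P' with e=1, f=1, g=2.
Therefore p is split.

split


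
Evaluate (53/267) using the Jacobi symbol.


Compute (53/267) via quadratic reciprocity:
  reciprocity: (53/267) -> +(267/53)
  reduce: (2/53)
  pull out 2: (2/53) = -1  (since 53 mod 8 = 5)
  (1/53) = 1
Product of signs = -1

-1


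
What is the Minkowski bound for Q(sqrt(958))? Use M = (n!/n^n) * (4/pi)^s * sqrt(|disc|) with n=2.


d = 958, d mod 4 = 2, so disc(K) = 4d = 3832; |disc(K)| = 3832
Real quadratic field, so n = 2, s = r2 = 0, r1 = 2
M = (n!/n^n) * (4/pi)^s * sqrt(|disc(K)|) = (2!/2^2) * (4/pi)^0 * sqrt(3832)
= 0.5 * 1.000000 * 61.903150
= 30.9516

30.9516


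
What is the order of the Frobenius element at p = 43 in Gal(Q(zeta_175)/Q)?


The Frobenius at p in Gal(Q(zeta_n)/Q) = (Z/nZ)* is the class of p, so its order is ord_175(43), the smallest k >= 1 with 43^k = 1 mod 175.
n = 175 = 5^2 * 7, phi(175) = 120; the order divides phi(n).
Divisors of 120: 1, 2, 3, 4, 5, 6, 8, 10, 12, 15, 20, 24, 30, 40, 60, 120
Repeated squaring mod 175: 43^1 = 43, 43^2 = 99, 43^4 = 1, 43^8 = 1, 43^16 = 1, 43^32 = 1, 43^64 = 1
Test divisors in increasing order:
  k=1: 43^1 = 43 mod 175
  k=2: 43^2 = 99 mod 175
  k=3: 43^3 = 99 * 43 = 57 mod 175
  k=4: 43^4 = 1 mod 175  <- first divisor giving 1
Order = 4

4


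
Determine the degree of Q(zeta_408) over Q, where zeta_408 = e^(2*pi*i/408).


The degree equals Euler's totient phi(408).
408 = 2^3 * 3 * 17
phi(408) = 128

128


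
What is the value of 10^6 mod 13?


p = 13 is prime and the exponent is (p-1)/2 = 6, so by Euler's criterion 10^6 = (10/13) = +1 or -1 mod 13.
Compute by square-and-multiply:
  6 = 4 + 2 (binary 110)
  Repeated squaring mod 13: 10^1 = 10, 10^2 = 9, 10^4 = 3
  10^6 = 10^4 * 10^2 = 3 * 9 mod 13
    3 * 9 = 27 = 1 mod 13
  10^6 = 1 mod 13
Result 1: 10 is a quadratic residue mod 13.
10^6 mod 13 = 1

1


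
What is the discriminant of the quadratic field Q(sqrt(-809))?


For K = Q(sqrt(d)) with d squarefree: disc(K) = d if d = 1 mod 4, and disc(K) = 4d if d = 2 or 3 mod 4.
Here d = -809, and d mod 4 = 3.
d = 3 mod 4, not 1 (O_K = Z[sqrt(d)]), so disc(K) = 4d = 4 * (-809) = -3236

-3236


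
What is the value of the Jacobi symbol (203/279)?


Compute (203/279) via quadratic reciprocity:
  reciprocity: (203/279) -> -(279/203)
  reduce: (76/203)
  pull out 2: (2/203) = -1  (since 203 mod 8 = 3)
  pull out 2: (2/203) = -1  (since 203 mod 8 = 3)
  reciprocity: (19/203) -> -(203/19)
  reduce: (13/19)
  reciprocity: (13/19) -> +(19/13)
  reduce: (6/13)
  pull out 2: (2/13) = -1  (since 13 mod 8 = 5)
  reciprocity: (3/13) -> +(13/3)
  reduce: (1/3)
  (1/3) = 1
Product of signs = -1

-1


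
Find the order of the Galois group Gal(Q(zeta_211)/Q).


|Gal(Q(zeta_211)/Q)| = phi(211)
= 210

210


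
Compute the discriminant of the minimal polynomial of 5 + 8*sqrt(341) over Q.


The element 5 + 8*sqrt(341) has minimal polynomial:
x^2 - 10*x - 21799
Discriminant = (-10)^2 - 4*(-21799)
= 100 + 87196
= 87296

87296


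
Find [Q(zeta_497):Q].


The degree equals Euler's totient phi(497).
497 = 7 * 71
phi(497) = 420

420


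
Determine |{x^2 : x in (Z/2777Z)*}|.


For prime p, the number of non-zero quadratic residues is (p-1)/2.
= (2777-1)/2
= 1388

1388


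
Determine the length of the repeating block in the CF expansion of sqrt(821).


Run the CF algorithm for sqrt(821).
a_0 = floor(sqrt(821)) = 28; set m_0=0, q_0=1.
Recurrence: m' = q*a - m,  q' = (d - m'^2)/q,  a' = floor((a_0 + m')/q').
  step 1: m=28, q=37, a=1
  step 2: m=9, q=20, a=1
  step 3: m=11, q=35, a=1
  step 4: m=24, q=7, a=7
  step 5: m=25, q=28, a=1
  step 6: m=3, q=29, a=1
  step 7: m=26, q=5, a=10
  step 8: m=24, q=49, a=1
  step 9: m=25, q=4, a=13
  step 10: m=27, q=23, a=2
  step 11: m=19, q=20, a=2
  step 12: m=21, q=19, a=2
  step 13: m=17, q=28, a=1
  step 14: m=11, q=25, a=1
  step 15: m=14, q=25, a=1
  step 16: m=11, q=28, a=1
  step 17: m=17, q=19, a=2
  step 18: m=21, q=20, a=2
  step 19: m=19, q=23, a=2
  step 20: m=27, q=4, a=13
  step 21: m=25, q=49, a=1
  step 22: m=24, q=5, a=10
  step 23: m=26, q=29, a=1
  step 24: m=3, q=28, a=1
  step 25: m=25, q=7, a=7
  step 26: m=24, q=35, a=1
  step 27: m=11, q=20, a=1
  step 28: m=9, q=37, a=1
  step 29: m=28, q=1, a=56
a_29 = 2*a_0 = 56, so the period closes here.
sqrt(821) = [28; 1, 1, 1, 7, 1, 1, 10, 1, 13, 2, 2, 2, 1, 1, 1, 1, 2, 2, 2, 13, 1, 10, 1, 1, 7, 1, 1, 1, 56]
Period length = 29

29


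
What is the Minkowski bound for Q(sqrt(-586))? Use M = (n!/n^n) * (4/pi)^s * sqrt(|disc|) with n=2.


d = -586, d mod 4 = 2, so disc(K) = 4d = -2344; |disc(K)| = 2344
Imaginary quadratic field, so n = 2, s = r2 = 1, r1 = 0
M = (n!/n^n) * (4/pi)^s * sqrt(|disc(K)|) = (2!/2^2) * (4/pi)^1 * sqrt(2344)
= 0.5 * 1.273240 * 48.414874
= 30.8219

30.8219


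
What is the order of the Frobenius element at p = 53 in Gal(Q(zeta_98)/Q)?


The Frobenius at p in Gal(Q(zeta_n)/Q) = (Z/nZ)* is the class of p, so its order is ord_98(53), the smallest k >= 1 with 53^k = 1 mod 98.
n = 98 = 2 * 7^2, phi(98) = 42; the order divides phi(n).
Divisors of 42: 1, 2, 3, 6, 7, 14, 21, 42
Repeated squaring mod 98: 53^1 = 53, 53^2 = 65, 53^4 = 11, 53^8 = 23, 53^16 = 39, 53^32 = 51
Test divisors in increasing order:
  k=1: 53^1 = 53 mod 98
  k=2: 53^2 = 65 mod 98
  k=3: 53^3 = 65 * 53 = 15 mod 98
  k=6: 53^6 = 11 * 65 = 29 mod 98
  k=7: 53^7 = 11 * 65 * 53 = 67 mod 98
  k=14: 53^14 = 23 * 11 * 65 = 79 mod 98
  k=21: 53^21 = 39 * 11 * 53 = 1 mod 98  <- first divisor giving 1
Order = 21

21


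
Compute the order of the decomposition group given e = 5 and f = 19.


|D_P| = e * f
= 5 * 19
= 95

95


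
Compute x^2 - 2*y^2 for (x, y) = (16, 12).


x^2 - d*y^2
= 16^2 - 2*12^2
= 256 - 288
= -32

-32


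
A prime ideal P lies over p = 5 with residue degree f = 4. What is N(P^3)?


N(P^a) = p^(a*f)
= 5^(3*4)
= 5^12
= 244140625

244140625


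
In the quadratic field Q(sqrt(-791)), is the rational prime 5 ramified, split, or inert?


K = Q(sqrt(-791)). Since d mod 4 = 1, disc(K) = -791.
Check p | disc: -791 mod 5 = 4.
p does not divide disc. Compute Legendre symbol (d/p):
4^((5-1)/2) mod 5 = 1
(d/p) = 1, so p splits: (p) = P*P' with e=1, f=1, g=2.
Therefore p is split.

split


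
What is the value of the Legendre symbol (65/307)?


p = 307 is prime, so compute (65/307) with the reciprocity algorithm (Jacobi-symbol steps: pull out 2s via (2/n), flip via reciprocity, reduce):
  reciprocity: (65/307) -> +(307/65)
  reduce: (47/65)
  reciprocity: (47/65) -> +(65/47)
  reduce: (18/47)
  pull out 2: (2/47) = +1  (since 47 mod 8 = 7)
  reciprocity: (9/47) -> +(47/9)
  reduce: (2/9)
  pull out 2: (2/9) = +1  (since 9 mod 8 = 1)
  (1/9) = 1
Product of signs = 1
(65/307) = 1

1


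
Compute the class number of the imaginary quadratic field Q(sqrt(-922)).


K = Q(sqrt(-922)). d mod 4 = 2, so D = disc(K) = 4d = -3688
h(K) equals the number of primitive reduced positive-definite forms (a, b, c) = a*x^2 + b*x*y + c*y^2 with b^2 - 4ac = D,
where reduced means |b| <= a <= c, with b >= 0 whenever |b| = a or a = c, and primitive means gcd(a, b, c) = 1.
Reduced forces 3a^2 <= |D| = 3688, so 1 <= a <= 35; b must have the parity of D, and c = (b^2 - D)/(4a) must be an integer >= a.
Enumerate a = 1..35, b in [-a, a]:
  a=1: (1, 0, 922)  [1]
  a=2: (2, 0, 461)  [1]
  a=3..6: none
  a=7: (7, -6, 133), (7, 6, 133)  [2]
  a=8..12: none
  a=13: (13, -2, 71), (13, 2, 71)  [2]
  a=14: (14, -8, 67), (14, 8, 67)  [2]
  a=15..16: none
  a=17: (17, -16, 58), (17, 16, 58)  [2]
  a=18: none
  a=19: (19, -6, 49), (19, 6, 49)  [2]
  a=20..25: none
  a=26: (26, -24, 41), (26, 24, 41)  [2]
  a=27..28: none
  a=29: (29, -16, 34), (29, 16, 34)  [2]
  a=30: none
  a=31: (31, -30, 37), (31, 30, 37)  [2]
  a=32..35: none
Total reduced forms: 1 + 1 + 2 + 2 + 2 + 2 + 2 + 2 + 2 + 2 = 18
h = 18

18


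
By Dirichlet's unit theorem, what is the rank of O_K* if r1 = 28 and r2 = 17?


By Dirichlet's unit theorem:
rank = r1 + r2 - 1
= 28 + 17 - 1
= 44

44


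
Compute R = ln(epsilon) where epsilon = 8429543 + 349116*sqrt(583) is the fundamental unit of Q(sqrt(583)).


epsilon = 8429543 + 349116*sqrt(583)
= 1.6859e+07
R = ln(1.6859e+07)
= 16.6404

16.6404


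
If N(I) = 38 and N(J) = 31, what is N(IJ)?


N(IJ) = N(I) * N(J)
= 38 * 31
= 1178

1178


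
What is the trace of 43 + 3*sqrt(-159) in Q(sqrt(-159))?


Tr(a + b*sqrt(d)) = (a + b*sqrt(d)) + (a - b*sqrt(d)) = 2a
= 2 * (43)
= 86

86


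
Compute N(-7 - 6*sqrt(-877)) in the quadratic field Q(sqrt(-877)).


N(a + b*sqrt(d)) = a^2 - d*b^2
= (-7)^2 - (-877)*(-6)^2
= 49 + 31572
= 31621

31621


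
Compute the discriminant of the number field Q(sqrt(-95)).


For K = Q(sqrt(d)) with d squarefree: disc(K) = d if d = 1 mod 4, and disc(K) = 4d if d = 2 or 3 mod 4.
Here d = -95, and d mod 4 = 1.
d = 1 mod 4 (O_K = Z[(1+sqrt(d))/2]), so disc(K) = d = -95

-95


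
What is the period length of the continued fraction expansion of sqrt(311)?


Run the CF algorithm for sqrt(311).
a_0 = floor(sqrt(311)) = 17; set m_0=0, q_0=1.
Recurrence: m' = q*a - m,  q' = (d - m'^2)/q,  a' = floor((a_0 + m')/q').
  step 1: m=17, q=22, a=1
  step 2: m=5, q=13, a=1
  step 3: m=8, q=19, a=1
  step 4: m=11, q=10, a=2
  step 5: m=9, q=23, a=1
  step 6: m=14, q=5, a=6
  step 7: m=16, q=11, a=3
  step 8: m=17, q=2, a=17
  step 9: m=17, q=11, a=3
  step 10: m=16, q=5, a=6
  step 11: m=14, q=23, a=1
  step 12: m=9, q=10, a=2
  step 13: m=11, q=19, a=1
  step 14: m=8, q=13, a=1
  step 15: m=5, q=22, a=1
  step 16: m=17, q=1, a=34
a_16 = 2*a_0 = 34, so the period closes here.
sqrt(311) = [17; 1, 1, 1, 2, 1, 6, 3, 17, 3, 6, 1, 2, 1, 1, 1, 34]
Period length = 16

16
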